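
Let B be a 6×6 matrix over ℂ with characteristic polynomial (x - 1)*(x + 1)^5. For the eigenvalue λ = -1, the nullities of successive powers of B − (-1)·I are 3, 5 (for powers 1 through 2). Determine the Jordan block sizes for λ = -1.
Block sizes for λ = -1: [2, 2, 1]

From the dimensions of kernels of powers, the number of Jordan blocks of size at least j is d_j − d_{j−1} where d_j = dim ker(N^j) (with d_0 = 0). Computing the differences gives [3, 2].
The number of blocks of size exactly k is (#blocks of size ≥ k) − (#blocks of size ≥ k + 1), so the partition is: 1 block(s) of size 1, 2 block(s) of size 2.
In nonincreasing order the block sizes are [2, 2, 1].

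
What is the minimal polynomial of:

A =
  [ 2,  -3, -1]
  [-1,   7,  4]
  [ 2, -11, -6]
x^3 - 3*x^2 + 3*x - 1

The characteristic polynomial is χ_A(x) = (x - 1)^3, so the eigenvalues are known. The minimal polynomial is
  m_A(x) = Π_λ (x − λ)^{k_λ}
where k_λ is the size of the *largest* Jordan block for λ (equivalently, the smallest k with (A − λI)^k v = 0 for every generalised eigenvector v of λ).

  λ = 1: largest Jordan block has size 3, contributing (x − 1)^3

So m_A(x) = (x - 1)^3 = x^3 - 3*x^2 + 3*x - 1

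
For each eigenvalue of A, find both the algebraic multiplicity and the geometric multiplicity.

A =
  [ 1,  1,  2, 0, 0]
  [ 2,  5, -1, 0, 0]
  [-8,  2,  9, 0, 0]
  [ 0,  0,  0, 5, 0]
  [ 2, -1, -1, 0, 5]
λ = 5: alg = 5, geom = 3

Step 1 — factor the characteristic polynomial to read off the algebraic multiplicities:
  χ_A(x) = (x - 5)^5

Step 2 — compute geometric multiplicities via the rank-nullity identity g(λ) = n − rank(A − λI):
  rank(A − (5)·I) = 2, so dim ker(A − (5)·I) = n − 2 = 3

Summary:
  λ = 5: algebraic multiplicity = 5, geometric multiplicity = 3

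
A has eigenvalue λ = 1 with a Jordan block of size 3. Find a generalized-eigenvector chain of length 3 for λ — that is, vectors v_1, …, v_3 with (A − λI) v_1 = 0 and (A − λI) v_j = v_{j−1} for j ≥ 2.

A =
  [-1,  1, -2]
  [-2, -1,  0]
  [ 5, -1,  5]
A Jordan chain for λ = 1 of length 3:
v_1 = (-8, 8, 12)ᵀ
v_2 = (-2, -2, 5)ᵀ
v_3 = (1, 0, 0)ᵀ

Let N = A − (1)·I. We want v_3 with N^3 v_3 = 0 but N^2 v_3 ≠ 0; then v_{j-1} := N · v_j for j = 3, …, 2.

Pick v_3 = (1, 0, 0)ᵀ.
Then v_2 = N · v_3 = (-2, -2, 5)ᵀ.
Then v_1 = N · v_2 = (-8, 8, 12)ᵀ.

Sanity check: (A − (1)·I) v_1 = (0, 0, 0)ᵀ = 0. ✓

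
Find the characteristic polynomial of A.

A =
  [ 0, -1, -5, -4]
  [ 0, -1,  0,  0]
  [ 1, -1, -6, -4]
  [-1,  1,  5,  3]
x^4 + 4*x^3 + 6*x^2 + 4*x + 1

Expanding det(x·I − A) (e.g. by cofactor expansion or by noting that A is similar to its Jordan form J, which has the same characteristic polynomial as A) gives
  χ_A(x) = x^4 + 4*x^3 + 6*x^2 + 4*x + 1
which factors as (x + 1)^4. The eigenvalues (with algebraic multiplicities) are λ = -1 with multiplicity 4.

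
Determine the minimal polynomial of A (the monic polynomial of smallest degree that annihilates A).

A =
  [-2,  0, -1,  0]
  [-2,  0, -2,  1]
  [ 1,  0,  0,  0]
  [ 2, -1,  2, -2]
x^2 + 2*x + 1

The characteristic polynomial is χ_A(x) = (x + 1)^4, so the eigenvalues are known. The minimal polynomial is
  m_A(x) = Π_λ (x − λ)^{k_λ}
where k_λ is the size of the *largest* Jordan block for λ (equivalently, the smallest k with (A − λI)^k v = 0 for every generalised eigenvector v of λ).

  λ = -1: largest Jordan block has size 2, contributing (x + 1)^2

So m_A(x) = (x + 1)^2 = x^2 + 2*x + 1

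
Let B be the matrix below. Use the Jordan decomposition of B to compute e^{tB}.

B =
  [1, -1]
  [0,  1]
e^{tB} =
  [exp(t), -t*exp(t)]
  [0, exp(t)]

Strategy: write B = P · J · P⁻¹ where J is a Jordan canonical form, so e^{tB} = P · e^{tJ} · P⁻¹, and e^{tJ} can be computed block-by-block.

B has Jordan form
J =
  [1, 1]
  [0, 1]
(up to reordering of blocks).

Per-block formulas:
  For a 2×2 Jordan block J_2(1): exp(t · J_2(1)) = e^(1t)·(I + t·N), where N is the 2×2 nilpotent shift.

After assembling e^{tJ} and conjugating by P, we get:

e^{tB} =
  [exp(t), -t*exp(t)]
  [0, exp(t)]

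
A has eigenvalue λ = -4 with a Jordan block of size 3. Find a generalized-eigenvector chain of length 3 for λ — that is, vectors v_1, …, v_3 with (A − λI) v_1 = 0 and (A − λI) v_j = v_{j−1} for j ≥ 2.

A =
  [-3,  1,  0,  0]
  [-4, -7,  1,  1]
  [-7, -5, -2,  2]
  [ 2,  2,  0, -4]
A Jordan chain for λ = -4 of length 3:
v_1 = (-3, 3, 3, -6)ᵀ
v_2 = (1, -4, -7, 2)ᵀ
v_3 = (1, 0, 0, 0)ᵀ

Let N = A − (-4)·I. We want v_3 with N^3 v_3 = 0 but N^2 v_3 ≠ 0; then v_{j-1} := N · v_j for j = 3, …, 2.

Pick v_3 = (1, 0, 0, 0)ᵀ.
Then v_2 = N · v_3 = (1, -4, -7, 2)ᵀ.
Then v_1 = N · v_2 = (-3, 3, 3, -6)ᵀ.

Sanity check: (A − (-4)·I) v_1 = (0, 0, 0, 0)ᵀ = 0. ✓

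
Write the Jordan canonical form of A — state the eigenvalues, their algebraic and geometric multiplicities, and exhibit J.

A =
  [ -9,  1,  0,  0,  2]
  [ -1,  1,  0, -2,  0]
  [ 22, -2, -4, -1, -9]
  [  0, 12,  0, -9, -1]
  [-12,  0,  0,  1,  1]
J_2(-4) ⊕ J_2(-4) ⊕ J_1(-4)

The characteristic polynomial is
  det(x·I − A) = x^5 + 20*x^4 + 160*x^3 + 640*x^2 + 1280*x + 1024 = (x + 4)^5

Eigenvalues and multiplicities (the geometric multiplicity of λ is n − rank(A − λI), which equals the number of Jordan blocks for λ):
  λ = -4: algebraic multiplicity = 5, geometric multiplicity = 3

Determining the block sizes for each eigenvalue:
  λ = -4: with am = 5 and gm = 3, the partition is not yet determined (e.g. several partitions of 5 into 3 parts exist). Let N = A − (-4)·I. Computing rank(N^1) = 2, rank(N^2) = 0; the number of blocks of size ≥ j is rank(N^{j−1}) − rank(N^j), giving [3, 2]. So we have 2 block(s) of size 2, 1 block(s) of size 1 → block sizes [2, 2, 1]

Assembling the blocks gives a Jordan form
J =
  [-4,  1,  0,  0,  0]
  [ 0, -4,  0,  0,  0]
  [ 0,  0, -4,  1,  0]
  [ 0,  0,  0, -4,  0]
  [ 0,  0,  0,  0, -4]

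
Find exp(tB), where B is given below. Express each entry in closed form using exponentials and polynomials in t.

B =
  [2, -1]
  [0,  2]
e^{tB} =
  [exp(2*t), -t*exp(2*t)]
  [0, exp(2*t)]

Strategy: write B = P · J · P⁻¹ where J is a Jordan canonical form, so e^{tB} = P · e^{tJ} · P⁻¹, and e^{tJ} can be computed block-by-block.

B has Jordan form
J =
  [2, 1]
  [0, 2]
(up to reordering of blocks).

Per-block formulas:
  For a 2×2 Jordan block J_2(2): exp(t · J_2(2)) = e^(2t)·(I + t·N), where N is the 2×2 nilpotent shift.

After assembling e^{tJ} and conjugating by P, we get:

e^{tB} =
  [exp(2*t), -t*exp(2*t)]
  [0, exp(2*t)]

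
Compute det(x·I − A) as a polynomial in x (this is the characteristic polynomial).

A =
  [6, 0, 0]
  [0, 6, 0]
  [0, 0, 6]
x^3 - 18*x^2 + 108*x - 216

Expanding det(x·I − A) (e.g. by cofactor expansion or by noting that A is similar to its Jordan form J, which has the same characteristic polynomial as A) gives
  χ_A(x) = x^3 - 18*x^2 + 108*x - 216
which factors as (x - 6)^3. The eigenvalues (with algebraic multiplicities) are λ = 6 with multiplicity 3.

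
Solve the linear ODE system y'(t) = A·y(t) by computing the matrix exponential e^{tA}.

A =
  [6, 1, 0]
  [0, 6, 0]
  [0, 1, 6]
e^{tA} =
  [exp(6*t), t*exp(6*t), 0]
  [0, exp(6*t), 0]
  [0, t*exp(6*t), exp(6*t)]

Strategy: write A = P · J · P⁻¹ where J is a Jordan canonical form, so e^{tA} = P · e^{tJ} · P⁻¹, and e^{tJ} can be computed block-by-block.

A has Jordan form
J =
  [6, 1, 0]
  [0, 6, 0]
  [0, 0, 6]
(up to reordering of blocks).

Per-block formulas:
  For a 2×2 Jordan block J_2(6): exp(t · J_2(6)) = e^(6t)·(I + t·N), where N is the 2×2 nilpotent shift.
  For a 1×1 block at λ = 6: exp(t · [6]) = [e^(6t)].

After assembling e^{tJ} and conjugating by P, we get:

e^{tA} =
  [exp(6*t), t*exp(6*t), 0]
  [0, exp(6*t), 0]
  [0, t*exp(6*t), exp(6*t)]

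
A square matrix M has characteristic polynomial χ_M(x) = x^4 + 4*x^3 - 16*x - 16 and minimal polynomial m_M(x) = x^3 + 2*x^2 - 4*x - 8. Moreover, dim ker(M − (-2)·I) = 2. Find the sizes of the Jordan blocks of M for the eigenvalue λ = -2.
Block sizes for λ = -2: [2, 1]

Step 1 — from the characteristic polynomial, algebraic multiplicity of λ = -2 is 3. From dim ker(M − (-2)·I) = 2, there are exactly 2 Jordan blocks for λ = -2.
Step 2 — from the minimal polynomial, the factor (x + 2)^2 tells us the largest block for λ = -2 has size 2.
Step 3 — with total size 3, 2 blocks, and largest block 2, the block sizes (in nonincreasing order) are [2, 1].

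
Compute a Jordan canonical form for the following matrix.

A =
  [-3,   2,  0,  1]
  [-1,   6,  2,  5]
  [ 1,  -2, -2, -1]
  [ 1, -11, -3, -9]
J_3(-2) ⊕ J_1(-2)

The characteristic polynomial is
  det(x·I − A) = x^4 + 8*x^3 + 24*x^2 + 32*x + 16 = (x + 2)^4

Eigenvalues and multiplicities (the geometric multiplicity of λ is n − rank(A − λI), which equals the number of Jordan blocks for λ):
  λ = -2: algebraic multiplicity = 4, geometric multiplicity = 2

Determining the block sizes for each eigenvalue:
  λ = -2: with am = 4 and gm = 2, the partition is not yet determined (e.g. several partitions of 4 into 2 parts exist). Let N = A − (-2)·I. Computing rank(N^1) = 2, rank(N^2) = 1, rank(N^3) = 0; the number of blocks of size ≥ j is rank(N^{j−1}) − rank(N^j), giving [2, 1, 1]. So we have 1 block(s) of size 3, 1 block(s) of size 1 → block sizes [3, 1]

Assembling the blocks gives a Jordan form
J =
  [-2,  1,  0,  0]
  [ 0, -2,  1,  0]
  [ 0,  0, -2,  0]
  [ 0,  0,  0, -2]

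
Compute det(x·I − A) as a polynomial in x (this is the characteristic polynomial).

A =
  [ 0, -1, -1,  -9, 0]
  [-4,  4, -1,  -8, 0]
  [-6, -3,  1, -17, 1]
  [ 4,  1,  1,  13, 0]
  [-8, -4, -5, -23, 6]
x^5 - 24*x^4 + 230*x^3 - 1100*x^2 + 2625*x - 2500

Expanding det(x·I − A) (e.g. by cofactor expansion or by noting that A is similar to its Jordan form J, which has the same characteristic polynomial as A) gives
  χ_A(x) = x^5 - 24*x^4 + 230*x^3 - 1100*x^2 + 2625*x - 2500
which factors as (x - 5)^4*(x - 4). The eigenvalues (with algebraic multiplicities) are λ = 4 with multiplicity 1, λ = 5 with multiplicity 4.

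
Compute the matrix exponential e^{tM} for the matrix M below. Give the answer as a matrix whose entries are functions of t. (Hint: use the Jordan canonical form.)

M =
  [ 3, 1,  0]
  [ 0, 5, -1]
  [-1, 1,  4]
e^{tM} =
  [t^2*exp(4*t)/2 - t*exp(4*t) + exp(4*t), t*exp(4*t), -t^2*exp(4*t)/2]
  [t^2*exp(4*t)/2, t*exp(4*t) + exp(4*t), -t^2*exp(4*t)/2 - t*exp(4*t)]
  [t^2*exp(4*t)/2 - t*exp(4*t), t*exp(4*t), -t^2*exp(4*t)/2 + exp(4*t)]

Strategy: write M = P · J · P⁻¹ where J is a Jordan canonical form, so e^{tM} = P · e^{tJ} · P⁻¹, and e^{tJ} can be computed block-by-block.

M has Jordan form
J =
  [4, 1, 0]
  [0, 4, 1]
  [0, 0, 4]
(up to reordering of blocks).

Per-block formulas:
  For a 3×3 Jordan block J_3(4): exp(t · J_3(4)) = e^(4t)·(I + t·N + (t^2/2)·N^2), where N is the 3×3 nilpotent shift.

After assembling e^{tJ} and conjugating by P, we get:

e^{tM} =
  [t^2*exp(4*t)/2 - t*exp(4*t) + exp(4*t), t*exp(4*t), -t^2*exp(4*t)/2]
  [t^2*exp(4*t)/2, t*exp(4*t) + exp(4*t), -t^2*exp(4*t)/2 - t*exp(4*t)]
  [t^2*exp(4*t)/2 - t*exp(4*t), t*exp(4*t), -t^2*exp(4*t)/2 + exp(4*t)]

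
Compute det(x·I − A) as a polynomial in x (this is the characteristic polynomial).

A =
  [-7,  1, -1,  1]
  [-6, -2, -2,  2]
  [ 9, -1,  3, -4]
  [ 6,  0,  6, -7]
x^4 + 13*x^3 + 60*x^2 + 112*x + 64

Expanding det(x·I − A) (e.g. by cofactor expansion or by noting that A is similar to its Jordan form J, which has the same characteristic polynomial as A) gives
  χ_A(x) = x^4 + 13*x^3 + 60*x^2 + 112*x + 64
which factors as (x + 1)*(x + 4)^3. The eigenvalues (with algebraic multiplicities) are λ = -4 with multiplicity 3, λ = -1 with multiplicity 1.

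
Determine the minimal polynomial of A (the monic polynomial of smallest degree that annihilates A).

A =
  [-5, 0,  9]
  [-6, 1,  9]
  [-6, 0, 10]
x^2 - 5*x + 4

The characteristic polynomial is χ_A(x) = (x - 4)*(x - 1)^2, so the eigenvalues are known. The minimal polynomial is
  m_A(x) = Π_λ (x − λ)^{k_λ}
where k_λ is the size of the *largest* Jordan block for λ (equivalently, the smallest k with (A − λI)^k v = 0 for every generalised eigenvector v of λ).

  λ = 1: largest Jordan block has size 1, contributing (x − 1)
  λ = 4: largest Jordan block has size 1, contributing (x − 4)

So m_A(x) = (x - 4)*(x - 1) = x^2 - 5*x + 4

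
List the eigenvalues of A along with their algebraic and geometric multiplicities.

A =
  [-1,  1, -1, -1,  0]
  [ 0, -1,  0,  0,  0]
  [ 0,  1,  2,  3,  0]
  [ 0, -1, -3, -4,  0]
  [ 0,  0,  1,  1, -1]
λ = -1: alg = 5, geom = 3

Step 1 — factor the characteristic polynomial to read off the algebraic multiplicities:
  χ_A(x) = (x + 1)^5

Step 2 — compute geometric multiplicities via the rank-nullity identity g(λ) = n − rank(A − λI):
  rank(A − (-1)·I) = 2, so dim ker(A − (-1)·I) = n − 2 = 3

Summary:
  λ = -1: algebraic multiplicity = 5, geometric multiplicity = 3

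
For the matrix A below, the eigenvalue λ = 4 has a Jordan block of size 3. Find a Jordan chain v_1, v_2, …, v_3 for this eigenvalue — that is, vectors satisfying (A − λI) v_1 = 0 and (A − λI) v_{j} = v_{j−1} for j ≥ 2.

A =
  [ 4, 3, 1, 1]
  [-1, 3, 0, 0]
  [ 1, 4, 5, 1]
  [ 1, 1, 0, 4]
A Jordan chain for λ = 4 of length 3:
v_1 = (-1, 1, -2, -1)ᵀ
v_2 = (0, -1, 1, 1)ᵀ
v_3 = (1, 0, 0, 0)ᵀ

Let N = A − (4)·I. We want v_3 with N^3 v_3 = 0 but N^2 v_3 ≠ 0; then v_{j-1} := N · v_j for j = 3, …, 2.

Pick v_3 = (1, 0, 0, 0)ᵀ.
Then v_2 = N · v_3 = (0, -1, 1, 1)ᵀ.
Then v_1 = N · v_2 = (-1, 1, -2, -1)ᵀ.

Sanity check: (A − (4)·I) v_1 = (0, 0, 0, 0)ᵀ = 0. ✓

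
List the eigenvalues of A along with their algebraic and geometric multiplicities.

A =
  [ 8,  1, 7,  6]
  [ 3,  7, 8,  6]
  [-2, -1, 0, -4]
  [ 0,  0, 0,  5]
λ = 5: alg = 4, geom = 2

Step 1 — factor the characteristic polynomial to read off the algebraic multiplicities:
  χ_A(x) = (x - 5)^4

Step 2 — compute geometric multiplicities via the rank-nullity identity g(λ) = n − rank(A − λI):
  rank(A − (5)·I) = 2, so dim ker(A − (5)·I) = n − 2 = 2

Summary:
  λ = 5: algebraic multiplicity = 4, geometric multiplicity = 2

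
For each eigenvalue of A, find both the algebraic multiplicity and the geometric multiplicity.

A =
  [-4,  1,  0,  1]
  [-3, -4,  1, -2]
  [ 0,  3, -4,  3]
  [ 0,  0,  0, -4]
λ = -4: alg = 4, geom = 2

Step 1 — factor the characteristic polynomial to read off the algebraic multiplicities:
  χ_A(x) = (x + 4)^4

Step 2 — compute geometric multiplicities via the rank-nullity identity g(λ) = n − rank(A − λI):
  rank(A − (-4)·I) = 2, so dim ker(A − (-4)·I) = n − 2 = 2

Summary:
  λ = -4: algebraic multiplicity = 4, geometric multiplicity = 2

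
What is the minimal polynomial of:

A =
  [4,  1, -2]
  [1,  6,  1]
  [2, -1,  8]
x^3 - 18*x^2 + 108*x - 216

The characteristic polynomial is χ_A(x) = (x - 6)^3, so the eigenvalues are known. The minimal polynomial is
  m_A(x) = Π_λ (x − λ)^{k_λ}
where k_λ is the size of the *largest* Jordan block for λ (equivalently, the smallest k with (A − λI)^k v = 0 for every generalised eigenvector v of λ).

  λ = 6: largest Jordan block has size 3, contributing (x − 6)^3

So m_A(x) = (x - 6)^3 = x^3 - 18*x^2 + 108*x - 216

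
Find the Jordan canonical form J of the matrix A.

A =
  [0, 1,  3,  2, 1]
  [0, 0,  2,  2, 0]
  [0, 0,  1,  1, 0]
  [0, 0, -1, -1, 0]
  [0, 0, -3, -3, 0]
J_2(0) ⊕ J_2(0) ⊕ J_1(0)

The characteristic polynomial is
  det(x·I − A) = x^5

Eigenvalues and multiplicities (the geometric multiplicity of λ is n − rank(A − λI), which equals the number of Jordan blocks for λ):
  λ = 0: algebraic multiplicity = 5, geometric multiplicity = 3

Determining the block sizes for each eigenvalue:
  λ = 0: with am = 5 and gm = 3, the partition is not yet determined (e.g. several partitions of 5 into 3 parts exist). Let N = A − (0)·I. Computing rank(N^1) = 2, rank(N^2) = 0; the number of blocks of size ≥ j is rank(N^{j−1}) − rank(N^j), giving [3, 2]. So we have 2 block(s) of size 2, 1 block(s) of size 1 → block sizes [2, 2, 1]

Assembling the blocks gives a Jordan form
J =
  [0, 1, 0, 0, 0]
  [0, 0, 0, 0, 0]
  [0, 0, 0, 1, 0]
  [0, 0, 0, 0, 0]
  [0, 0, 0, 0, 0]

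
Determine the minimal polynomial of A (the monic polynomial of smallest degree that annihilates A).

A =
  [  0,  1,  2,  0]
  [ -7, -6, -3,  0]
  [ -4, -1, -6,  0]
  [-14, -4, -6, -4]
x^3 + 12*x^2 + 48*x + 64

The characteristic polynomial is χ_A(x) = (x + 4)^4, so the eigenvalues are known. The minimal polynomial is
  m_A(x) = Π_λ (x − λ)^{k_λ}
where k_λ is the size of the *largest* Jordan block for λ (equivalently, the smallest k with (A − λI)^k v = 0 for every generalised eigenvector v of λ).

  λ = -4: largest Jordan block has size 3, contributing (x + 4)^3

So m_A(x) = (x + 4)^3 = x^3 + 12*x^2 + 48*x + 64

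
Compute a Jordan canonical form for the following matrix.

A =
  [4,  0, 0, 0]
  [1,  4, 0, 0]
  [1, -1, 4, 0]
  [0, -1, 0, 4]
J_3(4) ⊕ J_1(4)

The characteristic polynomial is
  det(x·I − A) = x^4 - 16*x^3 + 96*x^2 - 256*x + 256 = (x - 4)^4

Eigenvalues and multiplicities (the geometric multiplicity of λ is n − rank(A − λI), which equals the number of Jordan blocks for λ):
  λ = 4: algebraic multiplicity = 4, geometric multiplicity = 2

Determining the block sizes for each eigenvalue:
  λ = 4: with am = 4 and gm = 2, the partition is not yet determined (e.g. several partitions of 4 into 2 parts exist). Let N = A − (4)·I. Computing rank(N^1) = 2, rank(N^2) = 1, rank(N^3) = 0; the number of blocks of size ≥ j is rank(N^{j−1}) − rank(N^j), giving [2, 1, 1]. So we have 1 block(s) of size 3, 1 block(s) of size 1 → block sizes [3, 1]

Assembling the blocks gives a Jordan form
J =
  [4, 1, 0, 0]
  [0, 4, 1, 0]
  [0, 0, 4, 0]
  [0, 0, 0, 4]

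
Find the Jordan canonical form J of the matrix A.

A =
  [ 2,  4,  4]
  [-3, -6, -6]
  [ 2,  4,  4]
J_2(0) ⊕ J_1(0)

The characteristic polynomial is
  det(x·I − A) = x^3

Eigenvalues and multiplicities (the geometric multiplicity of λ is n − rank(A − λI), which equals the number of Jordan blocks for λ):
  λ = 0: algebraic multiplicity = 3, geometric multiplicity = 2

Determining the block sizes for each eigenvalue:
  λ = 0: 2 blocks summing to 3 forces exactly one block of size 2 and the rest size 1 → block sizes [2, 1]

Assembling the blocks gives a Jordan form
J =
  [0, 1, 0]
  [0, 0, 0]
  [0, 0, 0]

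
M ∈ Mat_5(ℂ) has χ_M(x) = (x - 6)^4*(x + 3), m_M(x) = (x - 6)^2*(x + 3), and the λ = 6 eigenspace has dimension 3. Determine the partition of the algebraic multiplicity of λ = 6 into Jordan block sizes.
Block sizes for λ = 6: [2, 1, 1]

Step 1 — from the characteristic polynomial, algebraic multiplicity of λ = 6 is 4. From dim ker(M − (6)·I) = 3, there are exactly 3 Jordan blocks for λ = 6.
Step 2 — from the minimal polynomial, the factor (x − 6)^2 tells us the largest block for λ = 6 has size 2.
Step 3 — with total size 4, 3 blocks, and largest block 2, the block sizes (in nonincreasing order) are [2, 1, 1].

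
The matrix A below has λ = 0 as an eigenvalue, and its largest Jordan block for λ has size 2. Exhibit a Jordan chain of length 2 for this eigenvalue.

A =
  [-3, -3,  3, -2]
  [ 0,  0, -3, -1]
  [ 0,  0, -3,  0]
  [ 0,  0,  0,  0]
A Jordan chain for λ = 0 of length 2:
v_1 = (-1, 1, 0, 0)ᵀ
v_2 = (1, 0, 0, -1)ᵀ

Let N = A − (0)·I. We want v_2 with N^2 v_2 = 0 but N^1 v_2 ≠ 0; then v_{j-1} := N · v_j for j = 2, …, 2.

Pick v_2 = (1, 0, 0, -1)ᵀ.
Then v_1 = N · v_2 = (-1, 1, 0, 0)ᵀ.

Sanity check: (A − (0)·I) v_1 = (0, 0, 0, 0)ᵀ = 0. ✓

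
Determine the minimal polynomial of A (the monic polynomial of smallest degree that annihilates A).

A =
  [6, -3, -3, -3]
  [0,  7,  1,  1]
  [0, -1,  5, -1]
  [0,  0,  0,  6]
x^2 - 12*x + 36

The characteristic polynomial is χ_A(x) = (x - 6)^4, so the eigenvalues are known. The minimal polynomial is
  m_A(x) = Π_λ (x − λ)^{k_λ}
where k_λ is the size of the *largest* Jordan block for λ (equivalently, the smallest k with (A − λI)^k v = 0 for every generalised eigenvector v of λ).

  λ = 6: largest Jordan block has size 2, contributing (x − 6)^2

So m_A(x) = (x - 6)^2 = x^2 - 12*x + 36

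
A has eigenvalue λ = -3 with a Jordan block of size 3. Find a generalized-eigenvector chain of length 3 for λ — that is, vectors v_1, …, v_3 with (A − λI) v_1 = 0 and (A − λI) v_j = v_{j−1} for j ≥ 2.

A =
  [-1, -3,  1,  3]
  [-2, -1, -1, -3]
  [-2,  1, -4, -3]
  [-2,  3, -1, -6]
A Jordan chain for λ = -3 of length 3:
v_1 = (2, 0, 2, -2)ᵀ
v_2 = (2, -2, -2, -2)ᵀ
v_3 = (1, 0, 0, 0)ᵀ

Let N = A − (-3)·I. We want v_3 with N^3 v_3 = 0 but N^2 v_3 ≠ 0; then v_{j-1} := N · v_j for j = 3, …, 2.

Pick v_3 = (1, 0, 0, 0)ᵀ.
Then v_2 = N · v_3 = (2, -2, -2, -2)ᵀ.
Then v_1 = N · v_2 = (2, 0, 2, -2)ᵀ.

Sanity check: (A − (-3)·I) v_1 = (0, 0, 0, 0)ᵀ = 0. ✓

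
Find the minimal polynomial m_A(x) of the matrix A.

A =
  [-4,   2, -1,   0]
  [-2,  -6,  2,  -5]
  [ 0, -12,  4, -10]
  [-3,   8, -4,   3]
x^4 + 3*x^3 - 6*x^2 - 28*x - 24

The characteristic polynomial is χ_A(x) = (x - 3)*(x + 2)^3, so the eigenvalues are known. The minimal polynomial is
  m_A(x) = Π_λ (x − λ)^{k_λ}
where k_λ is the size of the *largest* Jordan block for λ (equivalently, the smallest k with (A − λI)^k v = 0 for every generalised eigenvector v of λ).

  λ = -2: largest Jordan block has size 3, contributing (x + 2)^3
  λ = 3: largest Jordan block has size 1, contributing (x − 3)

So m_A(x) = (x - 3)*(x + 2)^3 = x^4 + 3*x^3 - 6*x^2 - 28*x - 24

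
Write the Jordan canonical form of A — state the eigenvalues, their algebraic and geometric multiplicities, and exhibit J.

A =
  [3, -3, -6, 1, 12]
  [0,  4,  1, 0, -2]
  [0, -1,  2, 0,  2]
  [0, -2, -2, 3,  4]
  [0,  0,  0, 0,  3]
J_3(3) ⊕ J_1(3) ⊕ J_1(3)

The characteristic polynomial is
  det(x·I − A) = x^5 - 15*x^4 + 90*x^3 - 270*x^2 + 405*x - 243 = (x - 3)^5

Eigenvalues and multiplicities (the geometric multiplicity of λ is n − rank(A − λI), which equals the number of Jordan blocks for λ):
  λ = 3: algebraic multiplicity = 5, geometric multiplicity = 3

Determining the block sizes for each eigenvalue:
  λ = 3: with am = 5 and gm = 3, the partition is not yet determined (e.g. several partitions of 5 into 3 parts exist). Let N = A − (3)·I. Computing rank(N^1) = 2, rank(N^2) = 1, rank(N^3) = 0; the number of blocks of size ≥ j is rank(N^{j−1}) − rank(N^j), giving [3, 1, 1]. So we have 1 block(s) of size 3, 2 block(s) of size 1 → block sizes [3, 1, 1]

Assembling the blocks gives a Jordan form
J =
  [3, 1, 0, 0, 0]
  [0, 3, 1, 0, 0]
  [0, 0, 3, 0, 0]
  [0, 0, 0, 3, 0]
  [0, 0, 0, 0, 3]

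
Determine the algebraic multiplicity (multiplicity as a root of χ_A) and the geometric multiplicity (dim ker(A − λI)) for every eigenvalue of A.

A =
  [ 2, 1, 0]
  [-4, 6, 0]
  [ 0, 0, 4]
λ = 4: alg = 3, geom = 2

Step 1 — factor the characteristic polynomial to read off the algebraic multiplicities:
  χ_A(x) = (x - 4)^3

Step 2 — compute geometric multiplicities via the rank-nullity identity g(λ) = n − rank(A − λI):
  rank(A − (4)·I) = 1, so dim ker(A − (4)·I) = n − 1 = 2

Summary:
  λ = 4: algebraic multiplicity = 3, geometric multiplicity = 2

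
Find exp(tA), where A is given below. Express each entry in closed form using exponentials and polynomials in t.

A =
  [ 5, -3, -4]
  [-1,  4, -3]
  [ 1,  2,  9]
e^{tA} =
  [-t*exp(6*t) + exp(6*t), t^2*exp(6*t)/2 - 3*t*exp(6*t), t^2*exp(6*t)/2 - 4*t*exp(6*t)]
  [-t*exp(6*t), t^2*exp(6*t)/2 - 2*t*exp(6*t) + exp(6*t), t^2*exp(6*t)/2 - 3*t*exp(6*t)]
  [t*exp(6*t), -t^2*exp(6*t)/2 + 2*t*exp(6*t), -t^2*exp(6*t)/2 + 3*t*exp(6*t) + exp(6*t)]

Strategy: write A = P · J · P⁻¹ where J is a Jordan canonical form, so e^{tA} = P · e^{tJ} · P⁻¹, and e^{tJ} can be computed block-by-block.

A has Jordan form
J =
  [6, 1, 0]
  [0, 6, 1]
  [0, 0, 6]
(up to reordering of blocks).

Per-block formulas:
  For a 3×3 Jordan block J_3(6): exp(t · J_3(6)) = e^(6t)·(I + t·N + (t^2/2)·N^2), where N is the 3×3 nilpotent shift.

After assembling e^{tJ} and conjugating by P, we get:

e^{tA} =
  [-t*exp(6*t) + exp(6*t), t^2*exp(6*t)/2 - 3*t*exp(6*t), t^2*exp(6*t)/2 - 4*t*exp(6*t)]
  [-t*exp(6*t), t^2*exp(6*t)/2 - 2*t*exp(6*t) + exp(6*t), t^2*exp(6*t)/2 - 3*t*exp(6*t)]
  [t*exp(6*t), -t^2*exp(6*t)/2 + 2*t*exp(6*t), -t^2*exp(6*t)/2 + 3*t*exp(6*t) + exp(6*t)]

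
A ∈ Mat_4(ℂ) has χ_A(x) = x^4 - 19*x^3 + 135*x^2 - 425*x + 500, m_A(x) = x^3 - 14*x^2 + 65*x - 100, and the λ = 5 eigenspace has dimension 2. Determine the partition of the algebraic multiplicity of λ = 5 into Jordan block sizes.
Block sizes for λ = 5: [2, 1]

Step 1 — from the characteristic polynomial, algebraic multiplicity of λ = 5 is 3. From dim ker(A − (5)·I) = 2, there are exactly 2 Jordan blocks for λ = 5.
Step 2 — from the minimal polynomial, the factor (x − 5)^2 tells us the largest block for λ = 5 has size 2.
Step 3 — with total size 3, 2 blocks, and largest block 2, the block sizes (in nonincreasing order) are [2, 1].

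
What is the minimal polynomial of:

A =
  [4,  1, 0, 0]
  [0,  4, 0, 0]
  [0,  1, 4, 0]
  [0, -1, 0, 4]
x^2 - 8*x + 16

The characteristic polynomial is χ_A(x) = (x - 4)^4, so the eigenvalues are known. The minimal polynomial is
  m_A(x) = Π_λ (x − λ)^{k_λ}
where k_λ is the size of the *largest* Jordan block for λ (equivalently, the smallest k with (A − λI)^k v = 0 for every generalised eigenvector v of λ).

  λ = 4: largest Jordan block has size 2, contributing (x − 4)^2

So m_A(x) = (x - 4)^2 = x^2 - 8*x + 16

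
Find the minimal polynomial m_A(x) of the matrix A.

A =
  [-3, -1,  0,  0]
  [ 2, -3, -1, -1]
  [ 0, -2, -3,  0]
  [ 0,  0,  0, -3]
x^3 + 9*x^2 + 27*x + 27

The characteristic polynomial is χ_A(x) = (x + 3)^4, so the eigenvalues are known. The minimal polynomial is
  m_A(x) = Π_λ (x − λ)^{k_λ}
where k_λ is the size of the *largest* Jordan block for λ (equivalently, the smallest k with (A − λI)^k v = 0 for every generalised eigenvector v of λ).

  λ = -3: largest Jordan block has size 3, contributing (x + 3)^3

So m_A(x) = (x + 3)^3 = x^3 + 9*x^2 + 27*x + 27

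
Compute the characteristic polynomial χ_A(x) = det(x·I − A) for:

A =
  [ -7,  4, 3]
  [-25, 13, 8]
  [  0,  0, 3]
x^3 - 9*x^2 + 27*x - 27

Expanding det(x·I − A) (e.g. by cofactor expansion or by noting that A is similar to its Jordan form J, which has the same characteristic polynomial as A) gives
  χ_A(x) = x^3 - 9*x^2 + 27*x - 27
which factors as (x - 3)^3. The eigenvalues (with algebraic multiplicities) are λ = 3 with multiplicity 3.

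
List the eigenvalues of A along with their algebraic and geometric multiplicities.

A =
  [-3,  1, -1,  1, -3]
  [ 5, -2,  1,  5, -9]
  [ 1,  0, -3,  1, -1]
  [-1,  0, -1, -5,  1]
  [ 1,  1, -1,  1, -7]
λ = -4: alg = 5, geom = 3

Step 1 — factor the characteristic polynomial to read off the algebraic multiplicities:
  χ_A(x) = (x + 4)^5

Step 2 — compute geometric multiplicities via the rank-nullity identity g(λ) = n − rank(A − λI):
  rank(A − (-4)·I) = 2, so dim ker(A − (-4)·I) = n − 2 = 3

Summary:
  λ = -4: algebraic multiplicity = 5, geometric multiplicity = 3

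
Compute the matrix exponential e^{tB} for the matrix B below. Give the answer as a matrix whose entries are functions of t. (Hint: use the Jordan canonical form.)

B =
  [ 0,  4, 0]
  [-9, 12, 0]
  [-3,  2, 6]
e^{tB} =
  [-6*t*exp(6*t) + exp(6*t), 4*t*exp(6*t), 0]
  [-9*t*exp(6*t), 6*t*exp(6*t) + exp(6*t), 0]
  [-3*t*exp(6*t), 2*t*exp(6*t), exp(6*t)]

Strategy: write B = P · J · P⁻¹ where J is a Jordan canonical form, so e^{tB} = P · e^{tJ} · P⁻¹, and e^{tJ} can be computed block-by-block.

B has Jordan form
J =
  [6, 1, 0]
  [0, 6, 0]
  [0, 0, 6]
(up to reordering of blocks).

Per-block formulas:
  For a 2×2 Jordan block J_2(6): exp(t · J_2(6)) = e^(6t)·(I + t·N), where N is the 2×2 nilpotent shift.
  For a 1×1 block at λ = 6: exp(t · [6]) = [e^(6t)].

After assembling e^{tJ} and conjugating by P, we get:

e^{tB} =
  [-6*t*exp(6*t) + exp(6*t), 4*t*exp(6*t), 0]
  [-9*t*exp(6*t), 6*t*exp(6*t) + exp(6*t), 0]
  [-3*t*exp(6*t), 2*t*exp(6*t), exp(6*t)]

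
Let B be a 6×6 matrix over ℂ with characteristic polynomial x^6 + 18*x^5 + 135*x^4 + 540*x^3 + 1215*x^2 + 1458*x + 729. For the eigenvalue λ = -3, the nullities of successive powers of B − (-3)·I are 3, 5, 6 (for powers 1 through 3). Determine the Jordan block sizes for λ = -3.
Block sizes for λ = -3: [3, 2, 1]

From the dimensions of kernels of powers, the number of Jordan blocks of size at least j is d_j − d_{j−1} where d_j = dim ker(N^j) (with d_0 = 0). Computing the differences gives [3, 2, 1].
The number of blocks of size exactly k is (#blocks of size ≥ k) − (#blocks of size ≥ k + 1), so the partition is: 1 block(s) of size 1, 1 block(s) of size 2, 1 block(s) of size 3.
In nonincreasing order the block sizes are [3, 2, 1].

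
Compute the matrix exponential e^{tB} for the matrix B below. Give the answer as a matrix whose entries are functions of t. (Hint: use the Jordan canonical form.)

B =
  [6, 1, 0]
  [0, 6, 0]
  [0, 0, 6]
e^{tB} =
  [exp(6*t), t*exp(6*t), 0]
  [0, exp(6*t), 0]
  [0, 0, exp(6*t)]

Strategy: write B = P · J · P⁻¹ where J is a Jordan canonical form, so e^{tB} = P · e^{tJ} · P⁻¹, and e^{tJ} can be computed block-by-block.

B has Jordan form
J =
  [6, 1, 0]
  [0, 6, 0]
  [0, 0, 6]
(up to reordering of blocks).

Per-block formulas:
  For a 1×1 block at λ = 6: exp(t · [6]) = [e^(6t)].
  For a 2×2 Jordan block J_2(6): exp(t · J_2(6)) = e^(6t)·(I + t·N), where N is the 2×2 nilpotent shift.

After assembling e^{tJ} and conjugating by P, we get:

e^{tB} =
  [exp(6*t), t*exp(6*t), 0]
  [0, exp(6*t), 0]
  [0, 0, exp(6*t)]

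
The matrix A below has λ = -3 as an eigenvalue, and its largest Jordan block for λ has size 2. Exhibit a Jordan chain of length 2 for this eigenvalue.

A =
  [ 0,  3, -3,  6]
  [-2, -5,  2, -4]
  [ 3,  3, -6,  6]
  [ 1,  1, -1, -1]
A Jordan chain for λ = -3 of length 2:
v_1 = (3, -2, 3, 1)ᵀ
v_2 = (1, 0, 0, 0)ᵀ

Let N = A − (-3)·I. We want v_2 with N^2 v_2 = 0 but N^1 v_2 ≠ 0; then v_{j-1} := N · v_j for j = 2, …, 2.

Pick v_2 = (1, 0, 0, 0)ᵀ.
Then v_1 = N · v_2 = (3, -2, 3, 1)ᵀ.

Sanity check: (A − (-3)·I) v_1 = (0, 0, 0, 0)ᵀ = 0. ✓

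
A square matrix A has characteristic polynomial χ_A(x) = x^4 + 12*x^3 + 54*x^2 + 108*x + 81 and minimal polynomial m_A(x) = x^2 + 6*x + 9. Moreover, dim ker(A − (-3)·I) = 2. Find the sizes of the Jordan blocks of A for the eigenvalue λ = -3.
Block sizes for λ = -3: [2, 2]

Step 1 — from the characteristic polynomial, algebraic multiplicity of λ = -3 is 4. From dim ker(A − (-3)·I) = 2, there are exactly 2 Jordan blocks for λ = -3.
Step 2 — from the minimal polynomial, the factor (x + 3)^2 tells us the largest block for λ = -3 has size 2.
Step 3 — with total size 4, 2 blocks, and largest block 2, the block sizes (in nonincreasing order) are [2, 2].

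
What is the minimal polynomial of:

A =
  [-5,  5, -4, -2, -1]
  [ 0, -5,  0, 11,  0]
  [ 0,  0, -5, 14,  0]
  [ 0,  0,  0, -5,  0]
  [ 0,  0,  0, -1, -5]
x^2 + 10*x + 25

The characteristic polynomial is χ_A(x) = (x + 5)^5, so the eigenvalues are known. The minimal polynomial is
  m_A(x) = Π_λ (x − λ)^{k_λ}
where k_λ is the size of the *largest* Jordan block for λ (equivalently, the smallest k with (A − λI)^k v = 0 for every generalised eigenvector v of λ).

  λ = -5: largest Jordan block has size 2, contributing (x + 5)^2

So m_A(x) = (x + 5)^2 = x^2 + 10*x + 25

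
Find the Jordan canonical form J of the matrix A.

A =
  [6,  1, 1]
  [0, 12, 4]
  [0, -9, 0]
J_3(6)

The characteristic polynomial is
  det(x·I − A) = x^3 - 18*x^2 + 108*x - 216 = (x - 6)^3

Eigenvalues and multiplicities (the geometric multiplicity of λ is n − rank(A − λI), which equals the number of Jordan blocks for λ):
  λ = 6: algebraic multiplicity = 3, geometric multiplicity = 1

Determining the block sizes for each eigenvalue:
  λ = 6: one block (gm = 1), so the single block has size am = 3 → block sizes [3]

Assembling the blocks gives a Jordan form
J =
  [6, 1, 0]
  [0, 6, 1]
  [0, 0, 6]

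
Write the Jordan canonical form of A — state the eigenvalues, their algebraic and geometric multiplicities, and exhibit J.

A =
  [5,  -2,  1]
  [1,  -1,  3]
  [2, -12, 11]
J_3(5)

The characteristic polynomial is
  det(x·I − A) = x^3 - 15*x^2 + 75*x - 125 = (x - 5)^3

Eigenvalues and multiplicities (the geometric multiplicity of λ is n − rank(A − λI), which equals the number of Jordan blocks for λ):
  λ = 5: algebraic multiplicity = 3, geometric multiplicity = 1

Determining the block sizes for each eigenvalue:
  λ = 5: one block (gm = 1), so the single block has size am = 3 → block sizes [3]

Assembling the blocks gives a Jordan form
J =
  [5, 1, 0]
  [0, 5, 1]
  [0, 0, 5]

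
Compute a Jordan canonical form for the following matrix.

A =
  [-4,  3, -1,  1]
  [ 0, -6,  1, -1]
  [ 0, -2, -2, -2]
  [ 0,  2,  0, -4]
J_3(-4) ⊕ J_1(-4)

The characteristic polynomial is
  det(x·I − A) = x^4 + 16*x^3 + 96*x^2 + 256*x + 256 = (x + 4)^4

Eigenvalues and multiplicities (the geometric multiplicity of λ is n − rank(A − λI), which equals the number of Jordan blocks for λ):
  λ = -4: algebraic multiplicity = 4, geometric multiplicity = 2

Determining the block sizes for each eigenvalue:
  λ = -4: with am = 4 and gm = 2, the partition is not yet determined (e.g. several partitions of 4 into 2 parts exist). Let N = A − (-4)·I. Computing rank(N^1) = 2, rank(N^2) = 1, rank(N^3) = 0; the number of blocks of size ≥ j is rank(N^{j−1}) − rank(N^j), giving [2, 1, 1]. So we have 1 block(s) of size 3, 1 block(s) of size 1 → block sizes [3, 1]

Assembling the blocks gives a Jordan form
J =
  [-4,  1,  0,  0]
  [ 0, -4,  1,  0]
  [ 0,  0, -4,  0]
  [ 0,  0,  0, -4]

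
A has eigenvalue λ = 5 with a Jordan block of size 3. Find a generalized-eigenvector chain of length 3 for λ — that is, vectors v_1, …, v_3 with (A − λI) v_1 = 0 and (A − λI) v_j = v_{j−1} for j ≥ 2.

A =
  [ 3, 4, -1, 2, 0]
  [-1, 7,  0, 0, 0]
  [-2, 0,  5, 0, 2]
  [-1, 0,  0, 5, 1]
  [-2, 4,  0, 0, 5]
A Jordan chain for λ = 5 of length 3:
v_1 = (2, 1, 2, 1, 2)ᵀ
v_2 = (-1, 0, 0, 0, 0)ᵀ
v_3 = (0, 0, 1, 0, 0)ᵀ

Let N = A − (5)·I. We want v_3 with N^3 v_3 = 0 but N^2 v_3 ≠ 0; then v_{j-1} := N · v_j for j = 3, …, 2.

Pick v_3 = (0, 0, 1, 0, 0)ᵀ.
Then v_2 = N · v_3 = (-1, 0, 0, 0, 0)ᵀ.
Then v_1 = N · v_2 = (2, 1, 2, 1, 2)ᵀ.

Sanity check: (A − (5)·I) v_1 = (0, 0, 0, 0, 0)ᵀ = 0. ✓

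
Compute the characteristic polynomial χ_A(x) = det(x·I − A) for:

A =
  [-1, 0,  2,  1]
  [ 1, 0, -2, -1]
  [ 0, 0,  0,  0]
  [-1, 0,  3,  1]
x^4

Expanding det(x·I − A) (e.g. by cofactor expansion or by noting that A is similar to its Jordan form J, which has the same characteristic polynomial as A) gives
  χ_A(x) = x^4
which factors as x^4. The eigenvalues (with algebraic multiplicities) are λ = 0 with multiplicity 4.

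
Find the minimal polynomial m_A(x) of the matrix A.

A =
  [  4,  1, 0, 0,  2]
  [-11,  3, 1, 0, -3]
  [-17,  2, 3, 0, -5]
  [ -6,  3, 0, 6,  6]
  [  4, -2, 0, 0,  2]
x^4 - 12*x^3 + 48*x^2 - 80*x + 48

The characteristic polynomial is χ_A(x) = (x - 6)^2*(x - 2)^3, so the eigenvalues are known. The minimal polynomial is
  m_A(x) = Π_λ (x − λ)^{k_λ}
where k_λ is the size of the *largest* Jordan block for λ (equivalently, the smallest k with (A − λI)^k v = 0 for every generalised eigenvector v of λ).

  λ = 2: largest Jordan block has size 3, contributing (x − 2)^3
  λ = 6: largest Jordan block has size 1, contributing (x − 6)

So m_A(x) = (x - 6)*(x - 2)^3 = x^4 - 12*x^3 + 48*x^2 - 80*x + 48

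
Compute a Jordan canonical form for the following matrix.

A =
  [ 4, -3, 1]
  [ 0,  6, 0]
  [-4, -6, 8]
J_2(6) ⊕ J_1(6)

The characteristic polynomial is
  det(x·I − A) = x^3 - 18*x^2 + 108*x - 216 = (x - 6)^3

Eigenvalues and multiplicities (the geometric multiplicity of λ is n − rank(A − λI), which equals the number of Jordan blocks for λ):
  λ = 6: algebraic multiplicity = 3, geometric multiplicity = 2

Determining the block sizes for each eigenvalue:
  λ = 6: 2 blocks summing to 3 forces exactly one block of size 2 and the rest size 1 → block sizes [2, 1]

Assembling the blocks gives a Jordan form
J =
  [6, 1, 0]
  [0, 6, 0]
  [0, 0, 6]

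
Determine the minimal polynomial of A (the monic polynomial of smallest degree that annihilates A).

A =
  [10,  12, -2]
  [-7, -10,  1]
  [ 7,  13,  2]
x^3 - 2*x^2 - 15*x + 36

The characteristic polynomial is χ_A(x) = (x - 3)^2*(x + 4), so the eigenvalues are known. The minimal polynomial is
  m_A(x) = Π_λ (x − λ)^{k_λ}
where k_λ is the size of the *largest* Jordan block for λ (equivalently, the smallest k with (A − λI)^k v = 0 for every generalised eigenvector v of λ).

  λ = -4: largest Jordan block has size 1, contributing (x + 4)
  λ = 3: largest Jordan block has size 2, contributing (x − 3)^2

So m_A(x) = (x - 3)^2*(x + 4) = x^3 - 2*x^2 - 15*x + 36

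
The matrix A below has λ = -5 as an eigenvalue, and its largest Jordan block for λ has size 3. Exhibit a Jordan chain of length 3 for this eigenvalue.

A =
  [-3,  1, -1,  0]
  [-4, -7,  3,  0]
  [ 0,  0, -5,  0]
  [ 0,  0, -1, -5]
A Jordan chain for λ = -5 of length 3:
v_1 = (1, -2, 0, 0)ᵀ
v_2 = (-1, 3, 0, -1)ᵀ
v_3 = (0, 0, 1, 0)ᵀ

Let N = A − (-5)·I. We want v_3 with N^3 v_3 = 0 but N^2 v_3 ≠ 0; then v_{j-1} := N · v_j for j = 3, …, 2.

Pick v_3 = (0, 0, 1, 0)ᵀ.
Then v_2 = N · v_3 = (-1, 3, 0, -1)ᵀ.
Then v_1 = N · v_2 = (1, -2, 0, 0)ᵀ.

Sanity check: (A − (-5)·I) v_1 = (0, 0, 0, 0)ᵀ = 0. ✓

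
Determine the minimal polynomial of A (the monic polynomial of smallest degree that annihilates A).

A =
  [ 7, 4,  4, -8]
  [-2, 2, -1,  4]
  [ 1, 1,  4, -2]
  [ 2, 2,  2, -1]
x^3 - 9*x^2 + 27*x - 27

The characteristic polynomial is χ_A(x) = (x - 3)^4, so the eigenvalues are known. The minimal polynomial is
  m_A(x) = Π_λ (x − λ)^{k_λ}
where k_λ is the size of the *largest* Jordan block for λ (equivalently, the smallest k with (A − λI)^k v = 0 for every generalised eigenvector v of λ).

  λ = 3: largest Jordan block has size 3, contributing (x − 3)^3

So m_A(x) = (x - 3)^3 = x^3 - 9*x^2 + 27*x - 27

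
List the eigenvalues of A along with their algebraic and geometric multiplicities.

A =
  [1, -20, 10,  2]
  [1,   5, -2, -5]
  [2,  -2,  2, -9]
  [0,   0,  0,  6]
λ = 1: alg = 2, geom = 1; λ = 6: alg = 2, geom = 1

Step 1 — factor the characteristic polynomial to read off the algebraic multiplicities:
  χ_A(x) = (x - 6)^2*(x - 1)^2

Step 2 — compute geometric multiplicities via the rank-nullity identity g(λ) = n − rank(A − λI):
  rank(A − (1)·I) = 3, so dim ker(A − (1)·I) = n − 3 = 1
  rank(A − (6)·I) = 3, so dim ker(A − (6)·I) = n − 3 = 1

Summary:
  λ = 1: algebraic multiplicity = 2, geometric multiplicity = 1
  λ = 6: algebraic multiplicity = 2, geometric multiplicity = 1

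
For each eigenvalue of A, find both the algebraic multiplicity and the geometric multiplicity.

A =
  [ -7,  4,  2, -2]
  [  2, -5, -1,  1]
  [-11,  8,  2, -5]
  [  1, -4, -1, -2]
λ = -3: alg = 4, geom = 2

Step 1 — factor the characteristic polynomial to read off the algebraic multiplicities:
  χ_A(x) = (x + 3)^4

Step 2 — compute geometric multiplicities via the rank-nullity identity g(λ) = n − rank(A − λI):
  rank(A − (-3)·I) = 2, so dim ker(A − (-3)·I) = n − 2 = 2

Summary:
  λ = -3: algebraic multiplicity = 4, geometric multiplicity = 2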